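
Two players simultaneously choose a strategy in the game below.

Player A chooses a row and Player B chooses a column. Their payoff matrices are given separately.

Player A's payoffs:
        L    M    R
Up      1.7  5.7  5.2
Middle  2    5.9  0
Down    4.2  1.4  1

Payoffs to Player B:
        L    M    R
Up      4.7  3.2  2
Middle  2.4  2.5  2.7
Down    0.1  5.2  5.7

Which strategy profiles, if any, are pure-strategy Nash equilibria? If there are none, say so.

There is no pure-strategy Nash equilibrium.

For each strategy profile, look for a profitable unilateral deviation.
(Up, L): Player A can switch to Middle (1.7 → 2). Not NE.
(Up, M): Player A can switch to Middle (5.7 → 5.9). Not NE.
(Up, R): Player B can switch to L (2 → 4.7). Not NE.
(Middle, L): Player A can switch to Down (2 → 4.2). Not NE.
(Middle, M): Player B can switch to R (2.5 → 2.7). Not NE.
(Middle, R): Player A can switch to Up (0 → 5.2). Not NE.
(Down, L): Player B can switch to M (0.1 → 5.2). Not NE.
(Down, M): Player A can switch to Up (1.4 → 5.7). Not NE.
(The remaining 1 profile has a profitable deviation by the same check.)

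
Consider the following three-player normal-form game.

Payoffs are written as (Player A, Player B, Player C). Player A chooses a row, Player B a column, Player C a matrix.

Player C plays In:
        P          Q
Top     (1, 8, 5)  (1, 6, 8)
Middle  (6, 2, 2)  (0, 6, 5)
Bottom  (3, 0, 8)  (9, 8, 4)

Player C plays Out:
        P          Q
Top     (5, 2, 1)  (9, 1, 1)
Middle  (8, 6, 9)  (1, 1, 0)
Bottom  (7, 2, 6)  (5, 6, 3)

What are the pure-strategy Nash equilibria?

(Middle, P, Out); (Bottom, Q, In)

Player A against (P, In): payoffs 1, 6, 3 → best response Middle.
Player A against (P, Out): payoffs 5, 8, 7 → best response Middle.
Player A against (Q, In): payoffs 1, 0, 9 → best response Bottom.
Player A against (Q, Out): payoffs 9, 1, 5 → best response Top.
Player B against (Top, In): payoffs 8, 6 → best response P.
Player B against (Top, Out): payoffs 2, 1 → best response P.
Player B against (Middle, In): payoffs 2, 6 → best response Q.
Player B against (Middle, Out): payoffs 6, 1 → best response P.
Player B against (Bottom, In): payoffs 0, 8 → best response Q.
Player B against (Bottom, Out): payoffs 2, 6 → best response Q.
Player C against (Top, P): payoffs 5, 1 → best response In.
Player C against (Top, Q): payoffs 8, 1 → best response In.
Player C against (Middle, P): payoffs 2, 9 → best response Out.
Player C against (Middle, Q): payoffs 5, 0 → best response In.
Player C against (Bottom, P): payoffs 8, 6 → best response In.
Player C against (Bottom, Q): payoffs 4, 3 → best response In.
Mutual best responses: (Middle, P, Out); (Bottom, Q, In).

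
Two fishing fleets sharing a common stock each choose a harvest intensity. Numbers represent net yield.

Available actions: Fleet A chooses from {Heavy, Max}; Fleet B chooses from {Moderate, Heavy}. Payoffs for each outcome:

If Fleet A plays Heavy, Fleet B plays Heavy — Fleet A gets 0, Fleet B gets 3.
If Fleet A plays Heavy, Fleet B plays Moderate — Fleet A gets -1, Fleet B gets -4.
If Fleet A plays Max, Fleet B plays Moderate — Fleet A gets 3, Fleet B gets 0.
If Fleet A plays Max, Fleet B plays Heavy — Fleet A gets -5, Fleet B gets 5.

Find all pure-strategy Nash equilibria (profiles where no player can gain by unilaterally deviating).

The unique pure-strategy Nash equilibrium is (Heavy, Heavy).

Fleet A against Moderate: payoffs -1, 3 → best response Max.
Fleet A against Heavy: payoffs 0, -5 → best response Heavy.
Fleet B against Heavy: payoffs -4, 3 → best response Heavy.
Fleet B against Max: payoffs 0, 5 → best response Heavy.
Mutual best responses: (Heavy, Heavy).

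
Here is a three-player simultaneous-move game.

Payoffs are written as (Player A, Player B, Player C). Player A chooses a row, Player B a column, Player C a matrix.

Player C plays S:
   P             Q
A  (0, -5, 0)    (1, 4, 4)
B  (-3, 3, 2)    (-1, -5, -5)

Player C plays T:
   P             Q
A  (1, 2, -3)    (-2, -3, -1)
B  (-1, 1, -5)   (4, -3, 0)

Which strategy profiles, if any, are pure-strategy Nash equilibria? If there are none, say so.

Player A against (P, S): payoffs 0, -3 → best response A.
Player A against (P, T): payoffs 1, -1 → best response A.
Player A against (Q, S): payoffs 1, -1 → best response A.
Player A against (Q, T): payoffs -2, 4 → best response B.
Player B against (A, S): payoffs -5, 4 → best response Q.
Player B against (A, T): payoffs 2, -3 → best response P.
Player B against (B, S): payoffs 3, -5 → best response P.
Player B against (B, T): payoffs 1, -3 → best response P.
Player C against (A, P): payoffs 0, -3 → best response S.
Player C against (A, Q): payoffs 4, -1 → best response S.
Player C against (B, P): payoffs 2, -5 → best response S.
Player C against (B, Q): payoffs -5, 0 → best response T.
Mutual best responses: (A, Q, S).

(A, Q, S)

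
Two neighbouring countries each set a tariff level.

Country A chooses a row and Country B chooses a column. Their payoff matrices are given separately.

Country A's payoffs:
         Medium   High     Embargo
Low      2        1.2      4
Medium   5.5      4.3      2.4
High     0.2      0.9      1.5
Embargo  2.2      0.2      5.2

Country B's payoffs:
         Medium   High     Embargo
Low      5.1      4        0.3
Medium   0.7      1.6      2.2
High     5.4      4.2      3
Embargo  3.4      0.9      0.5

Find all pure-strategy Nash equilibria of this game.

Mark each player's best response to every combination of opponents' strategies; a profile where every player is best-responding is a pure Nash equilibrium.
Country A against Medium: payoffs 2, 5.5, 0.2, 2.2 → best response Medium.
Country A against High: payoffs 1.2, 4.3, 0.9, 0.2 → best response Medium.
Country A against Embargo: payoffs 4, 2.4, 1.5, 5.2 → best response Embargo.
Country B against Low: payoffs 5.1, 4, 0.3 → best response Medium.
Country B against Medium: payoffs 0.7, 1.6, 2.2 → best response Embargo.
Country B against High: payoffs 5.4, 4.2, 3 → best response Medium.
Country B against Embargo: payoffs 3.4, 0.9, 0.5 → best response Medium.
No profile is a mutual best response for all players.

This game has no pure Nash equilibrium.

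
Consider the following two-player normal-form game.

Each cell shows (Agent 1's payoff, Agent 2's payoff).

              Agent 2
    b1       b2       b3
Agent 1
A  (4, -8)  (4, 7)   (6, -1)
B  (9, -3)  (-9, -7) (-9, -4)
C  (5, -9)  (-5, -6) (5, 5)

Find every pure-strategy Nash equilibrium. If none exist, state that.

Agent 1 against b1: payoffs 4, 9, 5 → best response B.
Agent 1 against b2: payoffs 4, -9, -5 → best response A.
Agent 1 against b3: payoffs 6, -9, 5 → best response A.
Agent 2 against A: payoffs -8, 7, -1 → best response b2.
Agent 2 against B: payoffs -3, -7, -4 → best response b1.
Agent 2 against C: payoffs -9, -6, 5 → best response b3.
Mutual best responses: (A, b2); (B, b1).

Pure-strategy Nash equilibria: (A, b2); (B, b1)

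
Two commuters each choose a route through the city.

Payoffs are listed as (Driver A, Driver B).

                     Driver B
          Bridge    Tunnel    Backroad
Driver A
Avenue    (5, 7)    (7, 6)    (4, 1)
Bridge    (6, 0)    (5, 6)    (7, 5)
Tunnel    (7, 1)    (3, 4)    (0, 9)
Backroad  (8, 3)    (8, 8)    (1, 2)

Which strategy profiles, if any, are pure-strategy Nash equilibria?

The unique pure-strategy Nash equilibrium is (Backroad, Tunnel).

(Avenue, Bridge): Driver A can switch to Bridge (5 → 6). Not NE.
(Avenue, Tunnel): Driver A can switch to Backroad (7 → 8). Not NE.
(Avenue, Backroad): Driver A can switch to Bridge (4 → 7). Not NE.
(Bridge, Bridge): Driver A can switch to Tunnel (6 → 7). Not NE.
(Bridge, Tunnel): Driver A can switch to Avenue (5 → 7). Not NE.
(Bridge, Backroad): Driver B can switch to Tunnel (5 → 6). Not NE.
(Backroad, Tunnel): Driver A gets 8, best alternative 7; Driver B gets 8, best alternative 3. No profitable deviation — NE.
(The remaining 5 profiles each have a profitable deviation by the same check.)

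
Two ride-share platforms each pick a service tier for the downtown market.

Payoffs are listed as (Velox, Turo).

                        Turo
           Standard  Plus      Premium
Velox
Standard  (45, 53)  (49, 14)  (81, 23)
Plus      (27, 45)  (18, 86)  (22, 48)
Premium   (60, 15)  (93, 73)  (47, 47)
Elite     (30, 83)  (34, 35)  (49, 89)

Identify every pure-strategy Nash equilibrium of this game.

Velox against Standard: payoffs 45, 27, 60, 30 → best response Premium.
Velox against Plus: payoffs 49, 18, 93, 34 → best response Premium.
Velox against Premium: payoffs 81, 22, 47, 49 → best response Standard.
Turo against Standard: payoffs 53, 14, 23 → best response Standard.
Turo against Plus: payoffs 45, 86, 48 → best response Plus.
Turo against Premium: payoffs 15, 73, 47 → best response Plus.
Turo against Elite: payoffs 83, 35, 89 → best response Premium.
Mutual best responses: (Premium, Plus).

The unique pure-strategy Nash equilibrium is (Premium, Plus).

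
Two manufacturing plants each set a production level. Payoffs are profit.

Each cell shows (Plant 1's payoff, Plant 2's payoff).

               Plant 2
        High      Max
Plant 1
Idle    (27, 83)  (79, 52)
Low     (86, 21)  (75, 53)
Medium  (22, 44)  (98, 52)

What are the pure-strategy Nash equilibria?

Pure NE: (Medium, Max)

(Idle, High): Plant 1 can switch to Low (27 → 86). Not NE.
(Idle, Max): Plant 1 can switch to Medium (79 → 98). Not NE.
(Low, High): Plant 2 can switch to Max (21 → 53). Not NE.
(Low, Max): Plant 1 can switch to Idle (75 → 79). Not NE.
(Medium, High): Plant 1 can switch to Idle (22 → 27). Not NE.
(Medium, Max): Plant 1 gets 98, best alternative 79; Plant 2 gets 52, best alternative 44. No profitable deviation — NE.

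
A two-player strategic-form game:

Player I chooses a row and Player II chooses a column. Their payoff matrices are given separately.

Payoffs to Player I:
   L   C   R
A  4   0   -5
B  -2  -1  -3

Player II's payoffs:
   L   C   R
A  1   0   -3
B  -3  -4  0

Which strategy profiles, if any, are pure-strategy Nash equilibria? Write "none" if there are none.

(A, L), (B, R)

(A, L): Player I gets 4, best alternative -2; Player II gets 1, best alternative 0. No profitable deviation — NE.
(A, C): Player II can switch to L (0 → 1). Not NE.
(A, R): Player I can switch to B (-5 → -3). Not NE.
(B, L): Player I can switch to A (-2 → 4). Not NE.
(B, C): Player I can switch to A (-1 → 0). Not NE.
(B, R): Player I gets -3, best alternative -5; Player II gets 0, best alternative -3. No profitable deviation — NE.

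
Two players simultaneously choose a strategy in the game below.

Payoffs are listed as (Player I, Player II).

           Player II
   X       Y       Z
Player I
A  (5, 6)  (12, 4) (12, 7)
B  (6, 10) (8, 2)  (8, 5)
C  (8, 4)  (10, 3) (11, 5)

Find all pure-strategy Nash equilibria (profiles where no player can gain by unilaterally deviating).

Player I against X: payoffs 5, 6, 8 → best response C.
Player I against Y: payoffs 12, 8, 10 → best response A.
Player I against Z: payoffs 12, 8, 11 → best response A.
Player II against A: payoffs 6, 4, 7 → best response Z.
Player II against B: payoffs 10, 2, 5 → best response X.
Player II against C: payoffs 4, 3, 5 → best response Z.
Mutual best responses: (A, Z).

The unique pure-strategy Nash equilibrium is (A, Z).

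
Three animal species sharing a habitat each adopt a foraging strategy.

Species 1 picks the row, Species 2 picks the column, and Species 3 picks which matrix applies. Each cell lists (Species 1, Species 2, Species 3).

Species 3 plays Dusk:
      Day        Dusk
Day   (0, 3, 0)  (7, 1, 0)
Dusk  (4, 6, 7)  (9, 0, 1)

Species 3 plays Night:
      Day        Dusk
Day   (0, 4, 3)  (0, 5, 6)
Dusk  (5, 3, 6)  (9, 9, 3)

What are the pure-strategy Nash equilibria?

Species 1 against (Day, Dusk): payoffs 0, 4 → best response Dusk.
Species 1 against (Day, Night): payoffs 0, 5 → best response Dusk.
Species 1 against (Dusk, Dusk): payoffs 7, 9 → best response Dusk.
Species 1 against (Dusk, Night): payoffs 0, 9 → best response Dusk.
Species 2 against (Day, Dusk): payoffs 3, 1 → best response Day.
Species 2 against (Day, Night): payoffs 4, 5 → best response Dusk.
Species 2 against (Dusk, Dusk): payoffs 6, 0 → best response Day.
Species 2 against (Dusk, Night): payoffs 3, 9 → best response Dusk.
Species 3 against (Day, Day): payoffs 0, 3 → best response Night.
Species 3 against (Day, Dusk): payoffs 0, 6 → best response Night.
Species 3 against (Dusk, Day): payoffs 7, 6 → best response Dusk.
Species 3 against (Dusk, Dusk): payoffs 1, 3 → best response Night.
Mutual best responses: (Dusk, Day, Dusk); (Dusk, Dusk, Night).

(Dusk, Day, Dusk) and (Dusk, Dusk, Night)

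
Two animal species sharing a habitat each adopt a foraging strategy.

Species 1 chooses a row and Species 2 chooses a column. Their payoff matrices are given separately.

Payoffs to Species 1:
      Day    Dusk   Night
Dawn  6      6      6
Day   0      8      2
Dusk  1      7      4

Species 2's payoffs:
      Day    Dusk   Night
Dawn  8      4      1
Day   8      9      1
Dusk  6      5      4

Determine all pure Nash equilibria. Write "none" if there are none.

For each player, find the best response to each opponent profile; mutual best responses are the pure NE.
Species 1 against Day: payoffs 6, 0, 1 → best response Dawn.
Species 1 against Dusk: payoffs 6, 8, 7 → best response Day.
Species 1 against Night: payoffs 6, 2, 4 → best response Dawn.
Species 2 against Dawn: payoffs 8, 4, 1 → best response Day.
Species 2 against Day: payoffs 8, 9, 1 → best response Dusk.
Species 2 against Dusk: payoffs 6, 5, 4 → best response Day.
Mutual best responses: (Dawn, Day); (Day, Dusk).

Pure-strategy Nash equilibria: (Dawn, Day); (Day, Dusk)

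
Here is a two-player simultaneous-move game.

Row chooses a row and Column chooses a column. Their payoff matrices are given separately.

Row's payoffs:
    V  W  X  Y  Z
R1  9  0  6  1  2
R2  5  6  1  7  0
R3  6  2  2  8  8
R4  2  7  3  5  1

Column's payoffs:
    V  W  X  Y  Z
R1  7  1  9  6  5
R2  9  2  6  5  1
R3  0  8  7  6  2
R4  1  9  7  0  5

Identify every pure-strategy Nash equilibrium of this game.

(R1, X), (R4, W)

Row against V: payoffs 9, 5, 6, 2 → best response R1.
Row against W: payoffs 0, 6, 2, 7 → best response R4.
Row against X: payoffs 6, 1, 2, 3 → best response R1.
Row against Y: payoffs 1, 7, 8, 5 → best response R3.
Row against Z: payoffs 2, 0, 8, 1 → best response R3.
Column against R1: payoffs 7, 1, 9, 6, 5 → best response X.
Column against R2: payoffs 9, 2, 6, 5, 1 → best response V.
Column against R3: payoffs 0, 8, 7, 6, 2 → best response W.
Column against R4: payoffs 1, 9, 7, 0, 5 → best response W.
Mutual best responses: (R1, X); (R4, W).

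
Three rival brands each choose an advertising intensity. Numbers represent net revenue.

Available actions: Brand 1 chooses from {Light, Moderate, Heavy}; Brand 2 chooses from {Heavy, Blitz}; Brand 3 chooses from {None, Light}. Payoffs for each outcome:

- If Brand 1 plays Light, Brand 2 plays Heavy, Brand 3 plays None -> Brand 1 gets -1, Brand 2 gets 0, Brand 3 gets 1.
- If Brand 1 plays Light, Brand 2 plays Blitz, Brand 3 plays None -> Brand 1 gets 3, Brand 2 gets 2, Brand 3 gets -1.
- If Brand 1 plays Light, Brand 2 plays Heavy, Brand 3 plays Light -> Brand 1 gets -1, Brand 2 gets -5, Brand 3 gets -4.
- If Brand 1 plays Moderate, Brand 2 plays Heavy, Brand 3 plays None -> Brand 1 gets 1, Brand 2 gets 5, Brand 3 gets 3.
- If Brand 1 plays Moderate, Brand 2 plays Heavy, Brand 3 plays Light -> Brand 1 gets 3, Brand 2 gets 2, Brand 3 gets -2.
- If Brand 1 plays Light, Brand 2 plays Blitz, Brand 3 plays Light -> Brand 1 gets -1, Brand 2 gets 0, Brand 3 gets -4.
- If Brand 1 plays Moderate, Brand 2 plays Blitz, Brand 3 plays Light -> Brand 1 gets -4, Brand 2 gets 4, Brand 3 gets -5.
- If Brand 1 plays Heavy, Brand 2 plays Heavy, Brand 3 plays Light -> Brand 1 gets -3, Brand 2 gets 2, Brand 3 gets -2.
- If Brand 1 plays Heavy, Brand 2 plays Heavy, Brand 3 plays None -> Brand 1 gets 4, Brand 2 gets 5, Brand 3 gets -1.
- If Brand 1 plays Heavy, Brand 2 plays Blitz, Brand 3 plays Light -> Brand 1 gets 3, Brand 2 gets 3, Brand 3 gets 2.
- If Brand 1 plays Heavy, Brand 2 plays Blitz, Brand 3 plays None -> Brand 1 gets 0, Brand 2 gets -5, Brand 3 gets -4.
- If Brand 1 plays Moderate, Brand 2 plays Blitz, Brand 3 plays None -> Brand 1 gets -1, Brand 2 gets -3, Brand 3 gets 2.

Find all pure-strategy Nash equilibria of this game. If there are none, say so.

(Light, Blitz, None); (Heavy, Heavy, None); (Heavy, Blitz, Light)

Brand 1 against (Heavy, None): payoffs -1, 1, 4 → best response Heavy.
Brand 1 against (Heavy, Light): payoffs -1, 3, -3 → best response Moderate.
Brand 1 against (Blitz, None): payoffs 3, -1, 0 → best response Light.
Brand 1 against (Blitz, Light): payoffs -1, -4, 3 → best response Heavy.
Brand 2 against (Light, None): payoffs 0, 2 → best response Blitz.
Brand 2 against (Light, Light): payoffs -5, 0 → best response Blitz.
Brand 2 against (Moderate, None): payoffs 5, -3 → best response Heavy.
Brand 2 against (Moderate, Light): payoffs 2, 4 → best response Blitz.
Brand 2 against (Heavy, None): payoffs 5, -5 → best response Heavy.
Brand 2 against (Heavy, Light): payoffs 2, 3 → best response Blitz.
Brand 3 against (Light, Heavy): payoffs 1, -4 → best response None.
Brand 3 against (Light, Blitz): payoffs -1, -4 → best response None.
Brand 3 against (Moderate, Heavy): payoffs 3, -2 → best response None.
Brand 3 against (Moderate, Blitz): payoffs 2, -5 → best response None.
Brand 3 against (Heavy, Heavy): payoffs -1, -2 → best response None.
Brand 3 against (Heavy, Blitz): payoffs -4, 2 → best response Light.
Mutual best responses: (Light, Blitz, None); (Heavy, Heavy, None); (Heavy, Blitz, Light).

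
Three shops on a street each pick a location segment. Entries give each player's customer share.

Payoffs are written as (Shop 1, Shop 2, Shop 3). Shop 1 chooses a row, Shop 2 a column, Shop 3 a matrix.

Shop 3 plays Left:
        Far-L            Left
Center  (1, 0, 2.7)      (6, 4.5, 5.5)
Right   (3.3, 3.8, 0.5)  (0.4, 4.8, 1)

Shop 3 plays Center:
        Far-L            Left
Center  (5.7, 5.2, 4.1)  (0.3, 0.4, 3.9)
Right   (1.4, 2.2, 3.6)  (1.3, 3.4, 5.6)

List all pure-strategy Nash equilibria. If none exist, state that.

(Center, Far-L, Center); (Center, Left, Left); (Right, Left, Center)

Check each profile: it is a Nash equilibrium iff no player can strictly gain by switching unilaterally.
(Center, Far-L, Left): Shop 1 can switch to Right (1 → 3.3). Not NE.
(Center, Far-L, Center): Shop 1 gets 5.7, best alternative 1.4; Shop 2 gets 5.2, best alternative 0.4; Shop 3 gets 4.1, best alternative 2.7. No profitable deviation — NE.
(Center, Left, Left): Shop 1 gets 6, best alternative 0.4; Shop 2 gets 4.5, best alternative 0; Shop 3 gets 5.5, best alternative 3.9. No profitable deviation — NE.
(Center, Left, Center): Shop 1 can switch to Right (0.3 → 1.3). Not NE.
(Right, Far-L, Left): Shop 2 can switch to Left (3.8 → 4.8). Not NE.
(Right, Far-L, Center): Shop 1 can switch to Center (1.4 → 5.7). Not NE.
(Right, Left, Left): Shop 1 can switch to Center (0.4 → 6). Not NE.
(Right, Left, Center): Shop 1 gets 1.3, best alternative 0.3; Shop 2 gets 3.4, best alternative 2.2; Shop 3 gets 5.6, best alternative 1. No profitable deviation — NE.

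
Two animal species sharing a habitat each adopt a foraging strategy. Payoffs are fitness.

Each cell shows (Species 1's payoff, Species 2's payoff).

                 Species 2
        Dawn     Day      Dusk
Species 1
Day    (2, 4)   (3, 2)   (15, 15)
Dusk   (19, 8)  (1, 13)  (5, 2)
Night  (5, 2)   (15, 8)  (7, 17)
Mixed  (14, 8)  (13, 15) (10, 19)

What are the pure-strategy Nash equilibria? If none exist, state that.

(Day, Dusk)

For each strategy profile, look for a profitable unilateral deviation.
(Day, Dawn): Species 1 can switch to Dusk (2 → 19). Not NE.
(Day, Day): Species 1 can switch to Night (3 → 15). Not NE.
(Day, Dusk): Species 1 gets 15, best alternative 10; Species 2 gets 15, best alternative 4. No profitable deviation — NE.
(Dusk, Dawn): Species 2 can switch to Day (8 → 13). Not NE.
(Dusk, Day): Species 1 can switch to Day (1 → 3). Not NE.
(Dusk, Dusk): Species 1 can switch to Day (5 → 15). Not NE.
(Night, Dawn): Species 1 can switch to Dusk (5 → 19). Not NE.
(Night, Day): Species 2 can switch to Dusk (8 → 17). Not NE.
(Night, Dusk): Species 1 can switch to Day (7 → 15). Not NE.
(The remaining 3 profiles each have a profitable deviation by the same check.)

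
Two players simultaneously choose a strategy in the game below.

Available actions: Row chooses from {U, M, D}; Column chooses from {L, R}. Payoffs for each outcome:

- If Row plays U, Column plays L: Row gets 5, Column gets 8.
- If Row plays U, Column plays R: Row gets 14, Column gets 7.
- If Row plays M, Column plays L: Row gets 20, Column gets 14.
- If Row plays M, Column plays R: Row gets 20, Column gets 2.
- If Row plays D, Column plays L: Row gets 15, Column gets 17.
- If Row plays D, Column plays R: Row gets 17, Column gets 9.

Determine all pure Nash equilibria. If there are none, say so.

Row against L: payoffs 5, 20, 15 → best response M.
Row against R: payoffs 14, 20, 17 → best response M.
Column against U: payoffs 8, 7 → best response L.
Column against M: payoffs 14, 2 → best response L.
Column against D: payoffs 17, 9 → best response L.
Mutual best responses: (M, L).

The unique pure-strategy Nash equilibrium is (M, L).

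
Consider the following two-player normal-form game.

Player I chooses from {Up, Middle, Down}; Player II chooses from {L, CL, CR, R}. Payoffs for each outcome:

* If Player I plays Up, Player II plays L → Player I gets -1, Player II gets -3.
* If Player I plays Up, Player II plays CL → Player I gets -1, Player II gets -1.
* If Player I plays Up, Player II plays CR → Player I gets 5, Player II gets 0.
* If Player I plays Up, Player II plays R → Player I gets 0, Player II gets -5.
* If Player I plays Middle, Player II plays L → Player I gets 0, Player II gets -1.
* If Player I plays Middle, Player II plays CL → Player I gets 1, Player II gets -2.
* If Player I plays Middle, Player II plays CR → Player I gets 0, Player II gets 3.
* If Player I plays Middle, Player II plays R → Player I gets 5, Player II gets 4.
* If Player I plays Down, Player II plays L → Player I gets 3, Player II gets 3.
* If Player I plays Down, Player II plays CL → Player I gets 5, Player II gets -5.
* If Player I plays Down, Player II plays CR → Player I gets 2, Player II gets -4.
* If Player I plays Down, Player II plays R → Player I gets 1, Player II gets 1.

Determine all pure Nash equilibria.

Player I against L: payoffs -1, 0, 3 → best response Down.
Player I against CL: payoffs -1, 1, 5 → best response Down.
Player I against CR: payoffs 5, 0, 2 → best response Up.
Player I against R: payoffs 0, 5, 1 → best response Middle.
Player II against Up: payoffs -3, -1, 0, -5 → best response CR.
Player II against Middle: payoffs -1, -2, 3, 4 → best response R.
Player II against Down: payoffs 3, -5, -4, 1 → best response L.
Mutual best responses: (Up, CR); (Middle, R); (Down, L).

The pure Nash equilibria are (Up, CR); (Middle, R); (Down, L).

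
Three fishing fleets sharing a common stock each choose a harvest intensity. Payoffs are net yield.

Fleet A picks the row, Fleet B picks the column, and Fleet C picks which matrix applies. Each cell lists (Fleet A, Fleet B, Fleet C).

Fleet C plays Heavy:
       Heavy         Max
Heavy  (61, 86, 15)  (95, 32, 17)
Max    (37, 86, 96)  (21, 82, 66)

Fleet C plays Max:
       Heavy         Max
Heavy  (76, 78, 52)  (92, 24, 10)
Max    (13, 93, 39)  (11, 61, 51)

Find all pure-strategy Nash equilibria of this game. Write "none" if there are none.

The unique pure-strategy Nash equilibrium is (Heavy, Heavy, Max).

(Heavy, Heavy, Heavy): Fleet C can switch to Max (15 → 52). Not NE.
(Heavy, Heavy, Max): Fleet A gets 76, best alternative 13; Fleet B gets 78, best alternative 24; Fleet C gets 52, best alternative 15. No profitable deviation — NE.
(Heavy, Max, Heavy): Fleet B can switch to Heavy (32 → 86). Not NE.
(Heavy, Max, Max): Fleet B can switch to Heavy (24 → 78). Not NE.
(Max, Heavy, Heavy): Fleet A can switch to Heavy (37 → 61). Not NE.
(Max, Heavy, Max): Fleet A can switch to Heavy (13 → 76). Not NE.
(Max, Max, Heavy): Fleet A can switch to Heavy (21 → 95). Not NE.
(Max, Max, Max): Fleet A can switch to Heavy (11 → 92). Not NE.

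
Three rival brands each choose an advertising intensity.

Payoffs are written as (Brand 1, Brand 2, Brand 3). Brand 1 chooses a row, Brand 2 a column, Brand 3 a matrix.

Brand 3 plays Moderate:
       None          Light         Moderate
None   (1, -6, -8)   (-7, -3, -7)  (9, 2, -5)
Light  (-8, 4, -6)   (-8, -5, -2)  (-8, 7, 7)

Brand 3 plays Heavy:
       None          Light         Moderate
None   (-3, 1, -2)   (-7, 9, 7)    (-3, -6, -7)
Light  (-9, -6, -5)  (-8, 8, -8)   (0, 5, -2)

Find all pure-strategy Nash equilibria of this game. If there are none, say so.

Brand 1 against (None, Moderate): payoffs 1, -8 → best response None.
Brand 1 against (None, Heavy): payoffs -3, -9 → best response None.
Brand 1 against (Light, Moderate): payoffs -7, -8 → best response None.
Brand 1 against (Light, Heavy): payoffs -7, -8 → best response None.
Brand 1 against (Moderate, Moderate): payoffs 9, -8 → best response None.
Brand 1 against (Moderate, Heavy): payoffs -3, 0 → best response Light.
Brand 2 against (None, Moderate): payoffs -6, -3, 2 → best response Moderate.
Brand 2 against (None, Heavy): payoffs 1, 9, -6 → best response Light.
Brand 2 against (Light, Moderate): payoffs 4, -5, 7 → best response Moderate.
Brand 2 against (Light, Heavy): payoffs -6, 8, 5 → best response Light.
Brand 3 against (None, None): payoffs -8, -2 → best response Heavy.
Brand 3 against (None, Light): payoffs -7, 7 → best response Heavy.
Brand 3 against (None, Moderate): payoffs -5, -7 → best response Moderate.
Brand 3 against (Light, None): payoffs -6, -5 → best response Heavy.
Brand 3 against (Light, Light): payoffs -2, -8 → best response Moderate.
Brand 3 against (Light, Moderate): payoffs 7, -2 → best response Moderate.
Mutual best responses: (None, Light, Heavy); (None, Moderate, Moderate).

(None, Light, Heavy), (None, Moderate, Moderate)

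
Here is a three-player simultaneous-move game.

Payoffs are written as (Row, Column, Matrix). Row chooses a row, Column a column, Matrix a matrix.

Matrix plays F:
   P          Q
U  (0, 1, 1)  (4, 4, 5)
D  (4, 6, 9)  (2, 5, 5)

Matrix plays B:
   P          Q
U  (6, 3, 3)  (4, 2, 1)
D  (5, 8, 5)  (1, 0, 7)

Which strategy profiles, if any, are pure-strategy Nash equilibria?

Row against (P, F): payoffs 0, 4 → best response D.
Row against (P, B): payoffs 6, 5 → best response U.
Row against (Q, F): payoffs 4, 2 → best response U.
Row against (Q, B): payoffs 4, 1 → best response U.
Column against (U, F): payoffs 1, 4 → best response Q.
Column against (U, B): payoffs 3, 2 → best response P.
Column against (D, F): payoffs 6, 5 → best response P.
Column against (D, B): payoffs 8, 0 → best response P.
Matrix against (U, P): payoffs 1, 3 → best response B.
Matrix against (U, Q): payoffs 5, 1 → best response F.
Matrix against (D, P): payoffs 9, 5 → best response F.
Matrix against (D, Q): payoffs 5, 7 → best response B.
Mutual best responses: (U, P, B); (U, Q, F); (D, P, F).

The pure Nash equilibria are (U, P, B); (U, Q, F); (D, P, F).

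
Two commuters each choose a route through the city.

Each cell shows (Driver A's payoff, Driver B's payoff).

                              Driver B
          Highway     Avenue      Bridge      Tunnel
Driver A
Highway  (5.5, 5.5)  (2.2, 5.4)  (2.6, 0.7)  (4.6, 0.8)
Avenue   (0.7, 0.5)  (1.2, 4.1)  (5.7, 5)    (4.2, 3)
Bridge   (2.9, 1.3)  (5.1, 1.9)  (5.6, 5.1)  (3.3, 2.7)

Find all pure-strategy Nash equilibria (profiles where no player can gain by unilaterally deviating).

Pure-strategy Nash equilibria: (Highway, Highway), (Avenue, Bridge)

Check each profile: it is a Nash equilibrium iff no player can strictly gain by switching unilaterally.
(Highway, Highway): Driver A gets 5.5, best alternative 2.9; Driver B gets 5.5, best alternative 5.4. No profitable deviation — NE.
(Highway, Avenue): Driver A can switch to Bridge (2.2 → 5.1). Not NE.
(Highway, Bridge): Driver A can switch to Avenue (2.6 → 5.7). Not NE.
(Highway, Tunnel): Driver B can switch to Highway (0.8 → 5.5). Not NE.
(Avenue, Highway): Driver A can switch to Highway (0.7 → 5.5). Not NE.
(Avenue, Avenue): Driver A can switch to Highway (1.2 → 2.2). Not NE.
(Avenue, Bridge): Driver A gets 5.7, best alternative 5.6; Driver B gets 5, best alternative 4.1. No profitable deviation — NE.
(Avenue, Tunnel): Driver A can switch to Highway (4.2 → 4.6). Not NE.
(The remaining 4 profiles each have a profitable deviation by the same check.)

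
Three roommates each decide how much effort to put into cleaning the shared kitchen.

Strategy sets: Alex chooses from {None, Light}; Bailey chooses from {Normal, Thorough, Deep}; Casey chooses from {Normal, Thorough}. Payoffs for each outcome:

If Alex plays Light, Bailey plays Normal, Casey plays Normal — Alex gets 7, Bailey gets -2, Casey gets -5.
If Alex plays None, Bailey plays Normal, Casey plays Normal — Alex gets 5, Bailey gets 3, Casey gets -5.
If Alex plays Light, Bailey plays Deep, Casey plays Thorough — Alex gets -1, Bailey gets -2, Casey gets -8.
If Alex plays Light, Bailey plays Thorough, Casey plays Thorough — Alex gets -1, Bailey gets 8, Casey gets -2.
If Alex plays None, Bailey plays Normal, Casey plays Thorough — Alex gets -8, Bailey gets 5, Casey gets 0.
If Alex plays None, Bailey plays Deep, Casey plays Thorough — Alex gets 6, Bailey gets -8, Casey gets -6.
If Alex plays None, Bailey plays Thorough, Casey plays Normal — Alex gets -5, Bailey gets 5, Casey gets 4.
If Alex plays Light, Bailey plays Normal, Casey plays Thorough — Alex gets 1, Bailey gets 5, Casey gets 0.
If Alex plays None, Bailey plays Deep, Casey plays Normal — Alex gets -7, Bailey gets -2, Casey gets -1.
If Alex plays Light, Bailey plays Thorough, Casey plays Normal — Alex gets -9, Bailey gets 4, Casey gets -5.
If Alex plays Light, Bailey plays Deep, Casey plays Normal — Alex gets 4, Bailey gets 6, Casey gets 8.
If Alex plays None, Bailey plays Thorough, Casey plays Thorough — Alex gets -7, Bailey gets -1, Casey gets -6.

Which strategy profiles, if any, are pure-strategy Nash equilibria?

Alex against (Normal, Normal): payoffs 5, 7 → best response Light.
Alex against (Normal, Thorough): payoffs -8, 1 → best response Light.
Alex against (Thorough, Normal): payoffs -5, -9 → best response None.
Alex against (Thorough, Thorough): payoffs -7, -1 → best response Light.
Alex against (Deep, Normal): payoffs -7, 4 → best response Light.
Alex against (Deep, Thorough): payoffs 6, -1 → best response None.
Bailey against (None, Normal): payoffs 3, 5, -2 → best response Thorough.
Bailey against (None, Thorough): payoffs 5, -1, -8 → best response Normal.
Bailey against (Light, Normal): payoffs -2, 4, 6 → best response Deep.
Bailey against (Light, Thorough): payoffs 5, 8, -2 → best response Thorough.
Casey against (None, Normal): payoffs -5, 0 → best response Thorough.
Casey against (None, Thorough): payoffs 4, -6 → best response Normal.
Casey against (None, Deep): payoffs -1, -6 → best response Normal.
Casey against (Light, Normal): payoffs -5, 0 → best response Thorough.
Casey against (Light, Thorough): payoffs -5, -2 → best response Thorough.
Casey against (Light, Deep): payoffs 8, -8 → best response Normal.
Mutual best responses: (None, Thorough, Normal); (Light, Thorough, Thorough); (Light, Deep, Normal).

The pure Nash equilibria are (None, Thorough, Normal); (Light, Thorough, Thorough); (Light, Deep, Normal).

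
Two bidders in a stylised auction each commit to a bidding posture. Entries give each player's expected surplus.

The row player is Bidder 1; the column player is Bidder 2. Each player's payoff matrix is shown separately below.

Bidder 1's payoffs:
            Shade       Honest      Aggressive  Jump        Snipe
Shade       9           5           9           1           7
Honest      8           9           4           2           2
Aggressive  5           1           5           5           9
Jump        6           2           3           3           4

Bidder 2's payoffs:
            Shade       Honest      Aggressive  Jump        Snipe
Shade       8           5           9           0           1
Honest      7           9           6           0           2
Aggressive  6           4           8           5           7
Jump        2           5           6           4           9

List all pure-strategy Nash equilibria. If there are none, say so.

Pure-strategy Nash equilibria: (Shade, Aggressive), (Honest, Honest)

(Shade, Shade): Bidder 2 can switch to Aggressive (8 → 9). Not NE.
(Shade, Honest): Bidder 1 can switch to Honest (5 → 9). Not NE.
(Shade, Aggressive): Bidder 1 gets 9, best alternative 5; Bidder 2 gets 9, best alternative 8. No profitable deviation — NE.
(Shade, Jump): Bidder 1 can switch to Honest (1 → 2). Not NE.
(Shade, Snipe): Bidder 1 can switch to Aggressive (7 → 9). Not NE.
(Honest, Shade): Bidder 1 can switch to Shade (8 → 9). Not NE.
(Honest, Honest): Bidder 1 gets 9, best alternative 5; Bidder 2 gets 9, best alternative 7. No profitable deviation — NE.
(Honest, Aggressive): Bidder 1 can switch to Shade (4 → 9). Not NE.
(Honest, Jump): Bidder 1 can switch to Aggressive (2 → 5). Not NE.
(Honest, Snipe): Bidder 1 can switch to Shade (2 → 7). Not NE.
(The remaining 10 profiles each have a profitable deviation by the same check.)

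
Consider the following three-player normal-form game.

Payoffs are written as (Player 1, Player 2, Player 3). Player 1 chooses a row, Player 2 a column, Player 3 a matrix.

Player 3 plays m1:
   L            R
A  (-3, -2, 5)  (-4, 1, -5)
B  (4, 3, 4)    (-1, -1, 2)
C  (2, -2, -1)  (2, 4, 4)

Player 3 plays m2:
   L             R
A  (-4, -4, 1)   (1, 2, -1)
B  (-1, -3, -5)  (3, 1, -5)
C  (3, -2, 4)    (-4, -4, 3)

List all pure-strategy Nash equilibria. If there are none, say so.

Check each profile: it is a Nash equilibrium iff no player can strictly gain by switching unilaterally.
(A, L, m1): Player 1 can switch to B (-3 → 4). Not NE.
(A, L, m2): Player 1 can switch to B (-4 → -1). Not NE.
(A, R, m1): Player 1 can switch to B (-4 → -1). Not NE.
(A, R, m2): Player 1 can switch to B (1 → 3). Not NE.
(B, L, m1): Player 1 gets 4, best alternative 2; Player 2 gets 3, best alternative -1; Player 3 gets 4, best alternative -5. No profitable deviation — NE.
(B, L, m2): Player 1 can switch to C (-1 → 3). Not NE.
(B, R, m1): Player 1 can switch to C (-1 → 2). Not NE.
(B, R, m2): Player 3 can switch to m1 (-5 → 2). Not NE.
(C, L, m1): Player 1 can switch to B (2 → 4). Not NE.
(C, L, m2): Player 1 gets 3, best alternative -1; Player 2 gets -2, best alternative -4; Player 3 gets 4, best alternative -1. No profitable deviation — NE.
(C, R, m1): Player 1 gets 2, best alternative -1; Player 2 gets 4, best alternative -2; Player 3 gets 4, best alternative 3. No profitable deviation — NE.
(C, R, m2): Player 1 can switch to A (-4 → 1). Not NE.

The pure Nash equilibria are (B, L, m1), (C, L, m2), (C, R, m1).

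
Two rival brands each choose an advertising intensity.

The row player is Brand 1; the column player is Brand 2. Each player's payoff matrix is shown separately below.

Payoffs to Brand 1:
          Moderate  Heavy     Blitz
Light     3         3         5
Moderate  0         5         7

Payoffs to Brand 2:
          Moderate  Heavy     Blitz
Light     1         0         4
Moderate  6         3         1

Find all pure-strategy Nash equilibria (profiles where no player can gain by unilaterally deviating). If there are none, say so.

Mark each player's best response to every combination of opponents' strategies; a profile where every player is best-responding is a pure Nash equilibrium.
Brand 1 against Moderate: payoffs 3, 0 → best response Light.
Brand 1 against Heavy: payoffs 3, 5 → best response Moderate.
Brand 1 against Blitz: payoffs 5, 7 → best response Moderate.
Brand 2 against Light: payoffs 1, 0, 4 → best response Blitz.
Brand 2 against Moderate: payoffs 6, 3, 1 → best response Moderate.
No profile is a mutual best response for all players.

none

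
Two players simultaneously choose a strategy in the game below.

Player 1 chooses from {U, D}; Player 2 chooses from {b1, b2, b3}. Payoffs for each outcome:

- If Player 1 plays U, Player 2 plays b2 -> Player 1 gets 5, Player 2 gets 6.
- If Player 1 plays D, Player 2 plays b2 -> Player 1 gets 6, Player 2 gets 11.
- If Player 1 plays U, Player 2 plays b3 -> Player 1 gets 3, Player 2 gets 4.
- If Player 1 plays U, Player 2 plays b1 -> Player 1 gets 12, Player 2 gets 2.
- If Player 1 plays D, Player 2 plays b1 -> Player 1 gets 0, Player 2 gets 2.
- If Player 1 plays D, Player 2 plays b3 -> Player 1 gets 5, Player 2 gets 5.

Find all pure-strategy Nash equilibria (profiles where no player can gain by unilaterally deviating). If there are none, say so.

Check each profile: it is a Nash equilibrium iff no player can strictly gain by switching unilaterally.
(U, b1): Player 2 can switch to b2 (2 → 6). Not NE.
(U, b2): Player 1 can switch to D (5 → 6). Not NE.
(U, b3): Player 1 can switch to D (3 → 5). Not NE.
(D, b1): Player 1 can switch to U (0 → 12). Not NE.
(D, b2): Player 1 gets 6, best alternative 5; Player 2 gets 11, best alternative 5. No profitable deviation — NE.
(D, b3): Player 2 can switch to b2 (5 → 11). Not NE.

(D, b2)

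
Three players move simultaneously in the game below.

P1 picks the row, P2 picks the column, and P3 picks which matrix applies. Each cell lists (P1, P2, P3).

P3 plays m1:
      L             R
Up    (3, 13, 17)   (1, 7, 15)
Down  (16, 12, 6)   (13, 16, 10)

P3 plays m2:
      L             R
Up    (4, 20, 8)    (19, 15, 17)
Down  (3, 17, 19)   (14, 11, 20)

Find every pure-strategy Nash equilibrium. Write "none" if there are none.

P1 against (L, m1): payoffs 3, 16 → best response Down.
P1 against (L, m2): payoffs 4, 3 → best response Up.
P1 against (R, m1): payoffs 1, 13 → best response Down.
P1 against (R, m2): payoffs 19, 14 → best response Up.
P2 against (Up, m1): payoffs 13, 7 → best response L.
P2 against (Up, m2): payoffs 20, 15 → best response L.
P2 against (Down, m1): payoffs 12, 16 → best response R.
P2 against (Down, m2): payoffs 17, 11 → best response L.
P3 against (Up, L): payoffs 17, 8 → best response m1.
P3 against (Up, R): payoffs 15, 17 → best response m2.
P3 against (Down, L): payoffs 6, 19 → best response m2.
P3 against (Down, R): payoffs 10, 20 → best response m2.
No profile is a mutual best response for all players.

This game has no pure Nash equilibrium.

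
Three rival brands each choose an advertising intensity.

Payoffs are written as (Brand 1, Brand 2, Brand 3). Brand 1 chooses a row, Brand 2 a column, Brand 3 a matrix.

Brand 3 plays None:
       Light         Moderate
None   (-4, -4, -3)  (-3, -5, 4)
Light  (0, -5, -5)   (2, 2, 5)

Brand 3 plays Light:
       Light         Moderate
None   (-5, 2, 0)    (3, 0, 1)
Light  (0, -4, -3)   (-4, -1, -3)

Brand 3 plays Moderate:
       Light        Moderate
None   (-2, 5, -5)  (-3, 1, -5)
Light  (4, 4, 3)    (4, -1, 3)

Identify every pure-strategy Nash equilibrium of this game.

(None, Light, None): Brand 1 can switch to Light (-4 → 0). Not NE.
(None, Light, Light): Brand 1 can switch to Light (-5 → 0). Not NE.
(None, Light, Moderate): Brand 1 can switch to Light (-2 → 4). Not NE.
(None, Moderate, None): Brand 1 can switch to Light (-3 → 2). Not NE.
(None, Moderate, Light): Brand 2 can switch to Light (0 → 2). Not NE.
(None, Moderate, Moderate): Brand 1 can switch to Light (-3 → 4). Not NE.
(Light, Light, None): Brand 2 can switch to Moderate (-5 → 2). Not NE.
(Light, Light, Light): Brand 2 can switch to Moderate (-4 → -1). Not NE.
(Light, Light, Moderate): Brand 1 gets 4, best alternative -2; Brand 2 gets 4, best alternative -1; Brand 3 gets 3, best alternative -3. No profitable deviation — NE.
(Light, Moderate, None): Brand 1 gets 2, best alternative -3; Brand 2 gets 2, best alternative -5; Brand 3 gets 5, best alternative 3. No profitable deviation — NE.
(The remaining 2 profiles each have a profitable deviation by the same check.)

(Light, Light, Moderate), (Light, Moderate, None)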